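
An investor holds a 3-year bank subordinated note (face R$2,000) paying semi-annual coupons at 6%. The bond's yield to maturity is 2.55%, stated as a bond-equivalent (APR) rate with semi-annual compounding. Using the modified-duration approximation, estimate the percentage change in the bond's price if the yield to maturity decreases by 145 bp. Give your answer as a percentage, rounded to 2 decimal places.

+4.01%

Periodic yield y = 0.01275. Modified duration first:
  t   CF        PV=CF/(1+0.01275)^t    t·PV
  1        60.00        59.2446        59.2446
  2        60.00        58.4988       116.9975
  3        60.00        57.7623       173.2869
  4        60.00        57.0351       228.1404
  5        60.00        56.3171       281.5853
  6     2,060.00     1,909.2100    11,455.2602
  Σ                  2,198.0679    12,314.5150
P = 2,198.0679; D_Mac = 5.60243 half-year periods = 2.80121 yrs; D_mod = 2.80121/(1+0.01275) = 2.76595 yrs.
ΔP/P ≈ -D_mod · Δy = -2.76595 × (-0.0145) = +0.040106 = +4.0106%.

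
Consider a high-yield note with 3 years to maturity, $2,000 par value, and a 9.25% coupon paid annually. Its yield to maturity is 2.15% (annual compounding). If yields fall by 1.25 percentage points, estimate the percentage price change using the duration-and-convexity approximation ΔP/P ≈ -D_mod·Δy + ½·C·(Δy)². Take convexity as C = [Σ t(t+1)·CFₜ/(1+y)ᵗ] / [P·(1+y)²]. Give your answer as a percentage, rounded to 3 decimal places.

With y = 0.0215:
  t   CF        PV=CF/(1+0.0215)^t    t·PV        t(t+1)·PV
  1       185.00       181.1062       181.1062         362.2124
  2       185.00       177.2944       354.5888       1,063.7663
  3     2,185.00     2,049.9172     6,149.7517      24,599.0069
  Σ                  2,408.3178     6,685.4467      26,024.9857
P = 2,408.3178; D_Mac = 2.77598 yrs; D_mod = 2.71755 yrs; C = 10.35619.
Duration effect: -2.71755 × (-0.0125) = +0.033969
Convexity effect: 0.5 × 10.35619 × (-0.0125)² = +0.0008091
ΔP/P ≈ +0.033969 + 0.0008091 = +0.034779 = +3.4779%.

+3.478%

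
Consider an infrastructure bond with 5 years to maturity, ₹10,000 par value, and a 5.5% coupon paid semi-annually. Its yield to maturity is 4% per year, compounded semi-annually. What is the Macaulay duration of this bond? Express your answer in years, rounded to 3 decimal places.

Periodic yield y = 0.02. Discount each cash flow and weight by its period:
  t   CF        PV=CF/(1+0.02)^t    t·PV
  1       275.00       269.6078       269.6078
  2       275.00       264.3214       528.6428
  3       275.00       259.1386       777.4159
  4       275.00       254.0575     1,016.2300
  5       275.00       249.0760     1,245.3799
  6       275.00       244.1921     1,465.1528
  7       275.00       239.4040     1,675.8283
  8       275.00       234.7099     1,877.6788
  9       275.00       230.1077     2,070.9693
  10   10,275.00     8,429.0788    84,290.7878
  Σ                 10,673.6939    95,217.6935
Price P = Σ PV = 10,673.6939.
Macaulay duration = Σ(t·PV) / P = 95,217.6935 / 10,673.6939 = 8.92078 half-year periods.
In years: 8.92078 / 2 = 4.46039 years.

4.460 years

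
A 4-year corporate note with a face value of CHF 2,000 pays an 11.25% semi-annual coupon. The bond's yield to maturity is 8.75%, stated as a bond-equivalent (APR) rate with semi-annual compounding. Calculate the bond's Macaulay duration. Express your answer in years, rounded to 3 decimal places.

3.359 years

Periodic yield y = 0.04375. Discount each cash flow and weight by its period:
  t   CF        PV=CF/(1+0.04375)^t    t·PV
  1       112.50       107.7844       107.7844
  2       112.50       103.2665       206.5330
  3       112.50        98.9380       296.8140
  4       112.50        94.7909       379.1635
  5       112.50        90.8176       454.0881
  6       112.50        87.0109       522.0653
  7       112.50        83.3637       583.5461
  8     2,112.50     1,499.7705    11,998.1641
  Σ                  2,165.7426    14,548.1585
Price P = Σ PV = 2,165.7426.
Macaulay duration = Σ(t·PV) / P = 14,548.1585 / 2,165.7426 = 6.71740 half-year periods.
In years: 6.71740 / 2 = 3.35870 years.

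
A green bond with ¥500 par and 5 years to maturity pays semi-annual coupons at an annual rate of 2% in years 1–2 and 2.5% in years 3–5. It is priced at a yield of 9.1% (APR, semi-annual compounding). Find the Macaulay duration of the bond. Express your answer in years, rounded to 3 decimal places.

Periodic yield y = 0.0455. Discount each cash flow and weight by its period:
  t   CF        PV=CF/(1+0.0455)^t    t·PV
  1         5.00         4.7824         4.7824
  2         5.00         4.5743         9.1485
  3         5.00         4.3752        13.1256
  4         5.00         4.1848        16.7392
  5         6.25         5.0033        25.0167
  6         6.25         4.7856        28.7136
  7         6.25         4.5773        32.0413
  8         6.25         4.3781        35.0250
  9         6.25         4.1876        37.6883
  10      506.25       324.4327     3,244.3273
  Σ                    365.2814     3,446.6078
Price P = Σ PV = 365.2814.
Macaulay duration = Σ(t·PV) / P = 3,446.6078 / 365.2814 = 9.43549 half-year periods.
In years: 9.43549 / 2 = 4.71774 years.

4.718 years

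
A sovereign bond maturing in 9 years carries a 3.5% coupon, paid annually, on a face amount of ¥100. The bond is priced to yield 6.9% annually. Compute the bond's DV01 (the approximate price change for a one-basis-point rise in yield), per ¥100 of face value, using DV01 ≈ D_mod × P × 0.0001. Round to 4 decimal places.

Periodic yield y = 0.069.
  t   CF        PV=CF/(1+0.069)^t    t·PV
  1         3.50         3.2741         3.2741
  2         3.50         3.0628         6.1255
  3         3.50         2.8651         8.5952
  4         3.50         2.6801        10.7206
  5         3.50         2.5071        12.5357
  6         3.50         2.3453        14.0719
  7         3.50         2.1939        15.3576
  8         3.50         2.0523        16.4186
  9       103.50        56.7729       510.9560
  Σ                     77.7537       598.0552
P = 77.7537; D_Mac = 7.69167 yrs; D_mod = 7.19520 yrs.
DV01 ≈ 7.19520 × 77.7537 × 0.0001 = 0.055945.

¥0.0559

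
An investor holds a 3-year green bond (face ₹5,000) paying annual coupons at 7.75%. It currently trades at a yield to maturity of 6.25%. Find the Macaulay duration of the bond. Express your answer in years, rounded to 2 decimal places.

2.79 years

Periodic yield y = 0.0625. Discount each cash flow and weight by its year:
  t   CF        PV=CF/(1+0.0625)^t    t·PV
  1       387.50       364.7059       364.7059
  2       387.50       343.2526       686.5052
  3     5,387.50     4,491.5937    13,474.7812
  Σ                  5,199.5522    14,525.9923
Price P = Σ PV = 5,199.5522.
Macaulay duration = Σ(t·PV) / P = 14,525.9923 / 5,199.5522 = 2.79370 years.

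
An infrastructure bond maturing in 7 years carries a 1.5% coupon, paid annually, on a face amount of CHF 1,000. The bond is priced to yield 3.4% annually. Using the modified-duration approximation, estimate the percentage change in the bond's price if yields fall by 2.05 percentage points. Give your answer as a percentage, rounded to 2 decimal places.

+13.23%

Periodic yield y = 0.034. Modified duration first:
  t   CF        PV=CF/(1+0.034)^t    t·PV
  1        15.00        14.5068        14.5068
  2        15.00        14.0298        28.0595
  3        15.00        13.5684        40.7053
  4        15.00        13.1223        52.4891
  5        15.00        12.6908        63.4539
  6        15.00        12.2735        73.6409
  7     1,015.00       803.1974     5,622.3815
  Σ                    883.3889     5,895.2370
P = 883.3889; D_Mac = 6.67343 yrs; D_mod = 6.67343/(1+0.034) = 6.45400 yrs.
ΔP/P ≈ -D_mod · Δy = -6.45400 × (-0.0205) = +0.132307 = +13.2307%.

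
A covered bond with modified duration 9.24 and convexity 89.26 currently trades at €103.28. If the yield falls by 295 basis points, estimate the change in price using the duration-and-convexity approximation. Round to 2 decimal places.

+€32.16

Duration effect: -D_mod·Δy = -9.24 × (-0.0295) = +0.272580
Convexity effect: ½·C·(Δy)² = 0.5 × 89.26 × (-0.0295)² = +0.0388392575
ΔP/P ≈ +0.272580 + 0.0388392575 = +0.3114192575
ΔP ≈ 103.28 × (+0.3114192575) = +32.1633809146.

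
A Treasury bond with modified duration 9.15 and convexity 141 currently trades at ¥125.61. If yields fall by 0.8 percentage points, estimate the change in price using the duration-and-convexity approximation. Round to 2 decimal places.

Duration effect: -D_mod·Δy = -9.15 × (-0.008) = +0.073200
Convexity effect: ½·C·(Δy)² = 0.5 × 141 × (-0.008)² = +0.0045120
ΔP/P ≈ +0.073200 + 0.0045120 = +0.077712
ΔP ≈ 125.61 × (+0.077712) = +9.76140432.

+¥9.76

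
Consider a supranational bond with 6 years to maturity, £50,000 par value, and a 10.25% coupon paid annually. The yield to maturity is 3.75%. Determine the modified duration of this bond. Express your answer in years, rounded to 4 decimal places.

Periodic yield y = 0.0375. First find Macaulay duration:
  t   CF        PV=CF/(1+0.0375)^t    t·PV
  1     5,125.00     4,939.7590     4,939.7590
  2     5,125.00     4,761.2135     9,522.4271
  3     5,125.00     4,589.1215    13,767.3644
  4     5,125.00     4,423.2496    17,692.9985
  5     5,125.00     4,263.3731    21,316.8656
  6    55,125.00    44,199.7660   265,198.5960
  Σ                 67,176.4828   332,438.0106
P = 67,176.4828; Macaulay duration = 332,438.0106 / 67,176.4828 = 4.94873 years.
Modified duration = D_Mac / (1 + y) = 4.94873 / 1.0375 = 4.76986 years.

4.7699 years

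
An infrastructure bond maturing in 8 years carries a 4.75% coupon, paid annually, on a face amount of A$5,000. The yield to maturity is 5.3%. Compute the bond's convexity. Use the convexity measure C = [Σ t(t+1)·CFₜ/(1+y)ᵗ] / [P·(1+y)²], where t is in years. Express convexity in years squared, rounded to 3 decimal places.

With y = 0.053:
  t   CF        PV=CF/(1+0.053)^t    t·PV        t(t+1)·PV
  1       237.50       225.5461       225.5461         451.0921
  2       237.50       214.1938       428.3876       1,285.1627
  3       237.50       203.4129       610.2387       2,440.9549
  4       237.50       193.1746       772.6986       3,863.4930
  5       237.50       183.4517       917.2585       5,503.5512
  6       237.50       174.2181     1,045.3089       7,317.1621
  7       237.50       165.4493     1,158.1453       9,265.1625
  8     5,237.50     3,464.9508    27,719.6060     249,476.4543
  Σ                  4,824.3973    32,877.1897     279,603.0328
P = 4,824.3973.
Convexity = Σ t(t+1)·PV / [P·(1+y)²] = 279,603.0328 / (4,824.3973 × 1.108809) = 52.26874.

52.269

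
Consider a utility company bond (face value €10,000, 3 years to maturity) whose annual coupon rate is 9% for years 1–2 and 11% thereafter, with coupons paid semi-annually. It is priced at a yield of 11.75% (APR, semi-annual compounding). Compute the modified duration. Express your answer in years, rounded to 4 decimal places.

Periodic yield y = 0.05875. First find Macaulay duration:
  t   CF        PV=CF/(1+0.05875)^t    t·PV
  1       450.00       425.0295       425.0295
  2       450.00       401.4446       802.8893
  3       450.00       379.1685     1,137.5055
  4       450.00       358.1284     1,432.5138
  5       550.00       413.4239     2,067.1195
  6    10,550.00     7,490.1742    44,941.0453
  Σ                  9,467.3692    50,806.1029
P = 9,467.3692; Macaulay duration = 50,806.1029 / 9,467.3692 = 5.36644 half-year periods = 2.68322 years.
Modified duration = D_Mac / (1 + y) = 2.68322 / 1.05875 = 2.53433 years.

2.5343 years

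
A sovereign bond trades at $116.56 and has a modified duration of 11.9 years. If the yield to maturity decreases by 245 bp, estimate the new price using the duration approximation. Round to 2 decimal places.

$150.54

Duration approximation: ΔP/P ≈ -D_mod · Δy = -11.9 × (-0.0245) = +0.291550.
New price ≈ 116.56 × (1 + 0.291550) = 150.543068.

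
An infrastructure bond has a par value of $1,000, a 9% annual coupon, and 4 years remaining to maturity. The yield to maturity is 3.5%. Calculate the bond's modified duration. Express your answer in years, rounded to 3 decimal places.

3.455 years

Periodic yield y = 0.035. First find Macaulay duration:
  t   CF        PV=CF/(1+0.035)^t    t·PV
  1        90.00        86.9565        86.9565
  2        90.00        84.0160       168.0319
  3        90.00        81.1748       243.5245
  4     1,090.00       949.8720     3,799.4881
  Σ                  1,202.0194     4,298.0011
P = 1,202.0194; Macaulay duration = 4,298.0011 / 1,202.0194 = 3.57565 years.
Modified duration = D_Mac / (1 + y) = 3.57565 / 1.035 = 3.45473 years.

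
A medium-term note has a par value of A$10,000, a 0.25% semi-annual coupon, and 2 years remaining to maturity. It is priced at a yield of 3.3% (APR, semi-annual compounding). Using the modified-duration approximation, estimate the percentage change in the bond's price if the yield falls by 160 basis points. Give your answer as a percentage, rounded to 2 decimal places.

+3.14%

Periodic yield y = 0.0165. Modified duration first:
  t   CF        PV=CF/(1+0.0165)^t    t·PV
  1        12.50        12.2971        12.2971
  2        12.50        12.0975        24.1950
  3        12.50        11.9011        35.7034
  4    10,012.50     9,378.0598    37,512.2392
  Σ                  9,414.3555    37,584.4346
P = 9,414.3555; D_Mac = 3.99225 half-year periods = 1.99612 yrs; D_mod = 1.99612/(1+0.0165) = 1.96372 yrs.
ΔP/P ≈ -D_mod · Δy = -1.96372 × (-0.016) = +0.031420 = +3.1420%.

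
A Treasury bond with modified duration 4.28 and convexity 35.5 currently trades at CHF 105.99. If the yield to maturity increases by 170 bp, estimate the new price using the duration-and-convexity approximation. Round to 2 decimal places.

Duration effect: -D_mod·Δy = -4.28 × (+0.017) = -0.072760
Convexity effect: ½·C·(Δy)² = 0.5 × 35.5 × (0.017)² = +0.00512975
ΔP/P ≈ -0.072760 + 0.00512975 = -0.06763025
New price ≈ 105.99 × (1 - 0.06763025) = 98.8218698025.

CHF 98.82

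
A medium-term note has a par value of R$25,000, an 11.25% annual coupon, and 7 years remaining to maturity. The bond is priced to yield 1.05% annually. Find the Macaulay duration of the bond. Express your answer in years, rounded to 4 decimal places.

Periodic yield y = 0.0105. Discount each cash flow and weight by its year:
  t   CF        PV=CF/(1+0.0105)^t    t·PV
  1     2,812.50     2,783.2756     2,783.2756
  2     2,812.50     2,754.3549     5,508.7098
  3     2,812.50     2,725.7347     8,177.2040
  4     2,812.50     2,697.4118    10,789.6474
  5     2,812.50     2,669.3833    13,346.9166
  6     2,812.50     2,641.6460    15,849.8762
  7    27,812.50    25,851.5033   180,960.5233
  Σ                 42,123.3097   237,416.1528
Price P = Σ PV = 42,123.3097.
Macaulay duration = Σ(t·PV) / P = 237,416.1528 / 42,123.3097 = 5.63622 years.

5.6362 years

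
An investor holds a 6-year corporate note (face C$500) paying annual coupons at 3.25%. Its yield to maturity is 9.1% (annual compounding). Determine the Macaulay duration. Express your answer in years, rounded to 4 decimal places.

Periodic yield y = 0.091. Discount each cash flow and weight by its year:
  t   CF        PV=CF/(1+0.091)^t    t·PV
  1        16.25        14.8946        14.8946
  2        16.25        13.6522        27.3045
  3        16.25        12.5135        37.5405
  4        16.25        11.4698        45.8790
  5        16.25        10.5131        52.5654
  6       516.25       306.1340     1,836.8040
  Σ                    369.1772     2,014.9880
Price P = Σ PV = 369.1772.
Macaulay duration = Σ(t·PV) / P = 2,014.9880 / 369.1772 = 5.45805 years.

5.4581 years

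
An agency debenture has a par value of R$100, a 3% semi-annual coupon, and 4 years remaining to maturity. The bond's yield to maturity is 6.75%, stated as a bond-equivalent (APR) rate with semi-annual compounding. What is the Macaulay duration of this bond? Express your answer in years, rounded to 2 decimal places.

Periodic yield y = 0.03375. Discount each cash flow and weight by its period:
  t   CF        PV=CF/(1+0.03375)^t    t·PV
  1         1.50         1.4510         1.4510
  2         1.50         1.4037         2.8073
  3         1.50         1.3578         4.0735
  4         1.50         1.3135         5.2540
  5         1.50         1.2706         6.3531
  6         1.50         1.2291         7.3748
  7         1.50         1.1890         8.3230
  8       101.50        77.8291       622.6326
  Σ                     87.0438       658.2693
Price P = Σ PV = 87.0438.
Macaulay duration = Σ(t·PV) / P = 658.2693 / 87.0438 = 7.56250 half-year periods.
In years: 7.56250 / 2 = 3.78125 years.

3.78 years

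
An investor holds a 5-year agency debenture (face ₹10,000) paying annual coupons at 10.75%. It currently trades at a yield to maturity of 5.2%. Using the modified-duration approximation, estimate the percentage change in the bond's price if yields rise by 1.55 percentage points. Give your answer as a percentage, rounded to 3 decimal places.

-6.210%

Periodic yield y = 0.052. Modified duration first:
  t   CF        PV=CF/(1+0.052)^t    t·PV
  1     1,075.00     1,021.8631     1,021.8631
  2     1,075.00       971.3528     1,942.7055
  3     1,075.00       923.3391     2,770.0174
  4     1,075.00       877.6988     3,510.7952
  5    11,075.00     8,595.3791    42,976.8955
  Σ                 12,389.6329    52,222.2768
P = 12,389.6329; D_Mac = 4.21500 yrs; D_mod = 4.21500/(1+0.052) = 4.00665 yrs.
ΔP/P ≈ -D_mod · Δy = -4.00665 × (+0.0155) = -0.062103 = -6.2103%.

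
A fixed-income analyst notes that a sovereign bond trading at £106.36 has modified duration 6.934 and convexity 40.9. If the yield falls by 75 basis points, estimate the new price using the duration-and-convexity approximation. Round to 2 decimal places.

£112.01

Duration effect: -D_mod·Δy = -6.934 × (-0.0075) = +0.052005
Convexity effect: ½·C·(Δy)² = 0.5 × 40.9 × (-0.0075)² = +0.0011503125
ΔP/P ≈ +0.052005 + 0.0011503125 = +0.0531553125
New price ≈ 106.36 × (1 + 0.0531553125) = 112.0135990375.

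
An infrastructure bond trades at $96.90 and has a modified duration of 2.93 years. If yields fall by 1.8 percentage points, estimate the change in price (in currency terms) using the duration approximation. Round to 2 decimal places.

Duration approximation: ΔP/P ≈ -D_mod · Δy = -2.93 × (-0.018) = +0.052740.
ΔP ≈ 96.90 × (+0.052740) = +5.110506.

+$5.11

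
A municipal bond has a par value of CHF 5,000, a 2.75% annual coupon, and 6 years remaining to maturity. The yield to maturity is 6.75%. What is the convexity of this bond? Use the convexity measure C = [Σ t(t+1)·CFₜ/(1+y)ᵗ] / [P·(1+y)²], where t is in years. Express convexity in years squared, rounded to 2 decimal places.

With y = 0.0675:
  t   CF        PV=CF/(1+0.0675)^t    t·PV        t(t+1)·PV
  1       137.50       128.8056       128.8056         257.6112
  2       137.50       120.6610       241.3220         723.9660
  3       137.50       113.0314       339.0942       1,356.3766
  4       137.50       105.8842       423.5368       2,117.6840
  5       137.50        99.1889       495.9447       2,975.6684
  6     5,137.50     3,471.7187    20,830.3124     145,812.1867
  Σ                  4,039.2899    22,459.0157     153,243.4930
P = 4,039.2899.
Convexity = Σ t(t+1)·PV / [P·(1+y)²] = 153,243.4930 / (4,039.2899 × 1.139556) = 33.29210.

33.29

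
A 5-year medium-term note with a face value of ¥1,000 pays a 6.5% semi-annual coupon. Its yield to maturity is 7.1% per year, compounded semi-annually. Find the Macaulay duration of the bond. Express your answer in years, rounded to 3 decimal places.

4.338 years

Periodic yield y = 0.0355. Discount each cash flow and weight by its period:
  t   CF        PV=CF/(1+0.0355)^t    t·PV
  1        32.50        31.3858        31.3858
  2        32.50        30.3098        60.6196
  3        32.50        29.2707        87.8121
  4        32.50        28.2672       113.0688
  5        32.50        27.2981       136.4906
  6        32.50        26.3623       158.1736
  7        32.50        25.4585       178.2094
  8        32.50        24.5857       196.6856
  9        32.50        23.7428       213.6854
  10    1,032.50       728.4320     7,284.3202
  Σ                    975.1129     8,460.4512
Price P = Σ PV = 975.1129.
Macaulay duration = Σ(t·PV) / P = 8,460.4512 / 975.1129 = 8.67638 half-year periods.
In years: 8.67638 / 2 = 4.33819 years.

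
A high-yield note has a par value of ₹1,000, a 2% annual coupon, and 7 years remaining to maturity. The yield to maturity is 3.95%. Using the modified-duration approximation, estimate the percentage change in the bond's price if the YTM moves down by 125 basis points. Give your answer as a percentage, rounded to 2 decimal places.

+7.90%

Periodic yield y = 0.0395. Modified duration first:
  t   CF        PV=CF/(1+0.0395)^t    t·PV
  1        20.00        19.2400        19.2400
  2        20.00        18.5089        37.0178
  3        20.00        17.8056        53.4168
  4        20.00        17.1290        68.5160
  5        20.00        16.4781        82.3906
  6        20.00        15.8520        95.1118
  7     1,020.00       777.7298     5,444.1083
  Σ                    882.7434     5,799.8013
P = 882.7434; D_Mac = 6.57020 yrs; D_mod = 6.57020/(1+0.0395) = 6.32054 yrs.
ΔP/P ≈ -D_mod · Δy = -6.32054 × (-0.0125) = +0.079007 = +7.9007%.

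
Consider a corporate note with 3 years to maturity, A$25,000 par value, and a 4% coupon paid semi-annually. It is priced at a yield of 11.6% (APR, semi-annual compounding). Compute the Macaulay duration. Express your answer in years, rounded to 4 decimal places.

2.8376 years

Periodic yield y = 0.058. Discount each cash flow and weight by its period:
  t   CF        PV=CF/(1+0.058)^t    t·PV
  1       500.00       472.5898       472.5898
  2       500.00       446.6822       893.3644
  3       500.00       422.1949     1,266.5848
  4       500.00       399.0500     1,596.2001
  5       500.00       377.1739     1,885.8696
  6    25,500.00    18,181.3520   109,088.1118
  Σ                 20,299.0428   115,202.7205
Price P = Σ PV = 20,299.0428.
Macaulay duration = Σ(t·PV) / P = 115,202.7205 / 20,299.0428 = 5.67528 half-year periods.
In years: 5.67528 / 2 = 2.83764 years.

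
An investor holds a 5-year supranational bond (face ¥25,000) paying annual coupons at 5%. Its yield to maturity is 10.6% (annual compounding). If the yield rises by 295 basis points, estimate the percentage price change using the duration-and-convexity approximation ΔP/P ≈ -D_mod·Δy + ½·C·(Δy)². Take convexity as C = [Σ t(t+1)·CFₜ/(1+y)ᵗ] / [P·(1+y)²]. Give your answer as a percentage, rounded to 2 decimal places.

With y = 0.106:
  t   CF        PV=CF/(1+0.106)^t    t·PV        t(t+1)·PV
  1     1,250.00     1,130.1989     1,130.1989       2,260.3978
  2     1,250.00     1,021.8797     2,043.7593       6,131.2780
  3     1,250.00       923.9418     2,771.8255      11,087.3020
  4     1,250.00       835.3904     3,341.5618      16,707.8090
  5    26,250.00    15,861.8439    79,309.2197     475,855.3185
  Σ                 19,773.2548    88,596.5653     512,042.1053
P = 19,773.2548; D_Mac = 4.48063 yrs; D_mod = 4.05120 yrs; C = 21.16982.
Duration effect: -4.05120 × (+0.0295) = -0.119510
Convexity effect: 0.5 × 21.16982 × (0.0295)² = +0.0092115
ΔP/P ≈ -0.119510 + 0.0092115 = -0.110299 = -11.0299%.

-11.03%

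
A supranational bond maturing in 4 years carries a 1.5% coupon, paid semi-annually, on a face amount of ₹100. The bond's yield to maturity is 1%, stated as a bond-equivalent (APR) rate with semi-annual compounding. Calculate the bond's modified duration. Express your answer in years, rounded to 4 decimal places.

3.8791 years

Periodic yield y = 0.005. First find Macaulay duration:
  t   CF        PV=CF/(1+0.005)^t    t·PV
  1         0.75         0.7463         0.7463
  2         0.75         0.7426         1.4851
  3         0.75         0.7389         2.2166
  4         0.75         0.7352         2.9407
  5         0.75         0.7315         3.6576
  6         0.75         0.7279         4.3673
  7         0.75         0.7243         5.0699
  8       100.75        96.8092       774.4735
  Σ                    101.9557       794.9570
P = 101.9557; Macaulay duration = 794.9570 / 101.9557 = 7.79708 half-year periods = 3.89854 years.
Modified duration = D_Mac / (1 + y) = 3.89854 / 1.005 = 3.87914 years.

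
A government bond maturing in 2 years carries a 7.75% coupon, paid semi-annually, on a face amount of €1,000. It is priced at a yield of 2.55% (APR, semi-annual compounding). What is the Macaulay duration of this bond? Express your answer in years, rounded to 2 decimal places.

1.90 years

Periodic yield y = 0.01275. Discount each cash flow and weight by its period:
  t   CF        PV=CF/(1+0.01275)^t    t·PV
  1        38.75        38.2622        38.2622
  2        38.75        37.7805        75.5609
  3        38.75        37.3048       111.9145
  4     1,038.75       987.4202     3,949.6810
  Σ                  1,100.7677     4,175.4185
Price P = Σ PV = 1,100.7677.
Macaulay duration = Σ(t·PV) / P = 4,175.4185 / 1,100.7677 = 3.79319 half-year periods.
In years: 3.79319 / 2 = 1.89659 years.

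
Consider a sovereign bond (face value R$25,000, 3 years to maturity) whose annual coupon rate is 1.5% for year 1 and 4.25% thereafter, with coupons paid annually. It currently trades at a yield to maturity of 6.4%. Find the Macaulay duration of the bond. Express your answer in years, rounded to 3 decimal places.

2.928 years

Periodic yield y = 0.064. Discount each cash flow and weight by its year:
  t   CF        PV=CF/(1+0.064)^t    t·PV
  1       375.00       352.4436       352.4436
  2     1,062.50       938.5246     1,877.0493
  3    26,062.50    21,636.7082    64,910.1247
  Σ                 22,927.6765    67,139.6176
Price P = Σ PV = 22,927.6765.
Macaulay duration = Σ(t·PV) / P = 67,139.6176 / 22,927.6765 = 2.92832 years.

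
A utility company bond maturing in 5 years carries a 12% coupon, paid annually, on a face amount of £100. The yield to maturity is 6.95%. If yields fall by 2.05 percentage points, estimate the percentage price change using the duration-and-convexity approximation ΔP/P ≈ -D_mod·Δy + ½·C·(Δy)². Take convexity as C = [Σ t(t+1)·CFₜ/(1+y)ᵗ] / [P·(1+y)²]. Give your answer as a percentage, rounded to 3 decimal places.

+8.339%

With y = 0.0695:
  t   CF        PV=CF/(1+0.0695)^t    t·PV        t(t+1)·PV
  1        12.00        11.2202        11.2202          22.4404
  2        12.00        10.4911        20.9821          62.9464
  3        12.00         9.8093        29.4280         117.7118
  4        12.00         9.1719        36.6875         183.4375
  5       112.00        80.0413       400.2064       2,401.2387
  Σ                    120.7337       498.5242       2,787.7748
P = 120.7337; D_Mac = 4.12912 yrs; D_mod = 3.86080 yrs; C = 20.18680.
Duration effect: -3.86080 × (-0.0205) = +0.079146
Convexity effect: 0.5 × 20.18680 × (-0.0205)² = +0.0042418
ΔP/P ≈ +0.079146 + 0.0042418 = +0.083388 = +8.3388%.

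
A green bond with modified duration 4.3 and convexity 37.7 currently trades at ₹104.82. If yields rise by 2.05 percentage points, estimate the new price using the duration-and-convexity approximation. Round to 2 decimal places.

₹96.41

Duration effect: -D_mod·Δy = -4.3 × (+0.0205) = -0.088150
Convexity effect: ½·C·(Δy)² = 0.5 × 37.7 × (0.0205)² = +0.0079217125
ΔP/P ≈ -0.088150 + 0.0079217125 = -0.0802282875
New price ≈ 104.82 × (1 - 0.0802282875) = 96.41047090425.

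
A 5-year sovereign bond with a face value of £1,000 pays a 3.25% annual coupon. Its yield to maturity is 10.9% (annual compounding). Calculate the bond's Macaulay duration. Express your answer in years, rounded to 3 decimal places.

4.629 years

Periodic yield y = 0.109. Discount each cash flow and weight by its year:
  t   CF        PV=CF/(1+0.109)^t    t·PV
  1        32.50        29.3057        29.3057
  2        32.50        26.4253        52.8506
  3        32.50        23.8281        71.4842
  4        32.50        21.4861        85.9443
  5     1,032.50       615.5061     3,077.5303
  Σ                    716.5512     3,317.1151
Price P = Σ PV = 716.5512.
Macaulay duration = Σ(t·PV) / P = 3,317.1151 / 716.5512 = 4.62928 years.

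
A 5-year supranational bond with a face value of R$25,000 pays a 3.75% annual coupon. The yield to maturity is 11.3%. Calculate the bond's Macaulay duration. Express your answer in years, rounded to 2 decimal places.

Periodic yield y = 0.113. Discount each cash flow and weight by its year:
  t   CF        PV=CF/(1+0.113)^t    t·PV
  1       937.50       842.3181       842.3181
  2       937.50       756.7997     1,513.5994
  3       937.50       679.9638     2,039.8914
  4       937.50       610.9288     2,443.7153
  5    25,937.50    15,186.3111    75,931.5555
  Σ                 18,076.3215    82,771.0796
Price P = Σ PV = 18,076.3215.
Macaulay duration = Σ(t·PV) / P = 82,771.0796 / 18,076.3215 = 4.57898 years.

4.58 years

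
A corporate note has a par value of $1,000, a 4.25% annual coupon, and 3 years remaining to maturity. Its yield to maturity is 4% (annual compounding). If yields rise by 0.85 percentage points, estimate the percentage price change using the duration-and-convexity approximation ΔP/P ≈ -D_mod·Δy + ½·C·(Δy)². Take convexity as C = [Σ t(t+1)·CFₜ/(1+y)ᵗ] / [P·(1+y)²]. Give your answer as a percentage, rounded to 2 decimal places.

-2.32%

With y = 0.04:
  t   CF        PV=CF/(1+0.04)^t    t·PV        t(t+1)·PV
  1        42.50        40.8654        40.8654          81.7308
  2        42.50        39.2936        78.5873         235.7618
  3     1,042.50       926.7787     2,780.3361      11,121.3444
  Σ                  1,006.9377     2,899.7888      11,438.8371
P = 1,006.9377; D_Mac = 2.87981 yrs; D_mod = 2.76905 yrs; C = 10.50298.
Duration effect: -2.76905 × (+0.0085) = -0.023537
Convexity effect: 0.5 × 10.50298 × (0.0085)² = +0.0003794
ΔP/P ≈ -0.023537 + 0.0003794 = -0.023157 = -2.3157%.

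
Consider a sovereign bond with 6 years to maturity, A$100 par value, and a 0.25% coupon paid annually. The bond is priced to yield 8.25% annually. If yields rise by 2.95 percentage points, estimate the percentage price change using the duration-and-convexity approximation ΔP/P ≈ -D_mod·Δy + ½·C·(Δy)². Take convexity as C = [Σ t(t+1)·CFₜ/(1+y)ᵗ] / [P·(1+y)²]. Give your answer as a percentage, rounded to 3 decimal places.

-14.674%

With y = 0.0825:
  t   CF        PV=CF/(1+0.0825)^t    t·PV        t(t+1)·PV
  1         0.25         0.2309         0.2309           0.4619
  2         0.25         0.2133         0.4267           1.2801
  3         0.25         0.1971         0.5913           2.3650
  4         0.25         0.1821         0.7283           3.6413
  5         0.25         0.1682         0.8410           5.0457
  6       100.25        62.3041       373.8249       2,616.7742
  Σ                     63.2958       376.6430       2,629.5682
P = 63.2958; D_Mac = 5.95052 yrs; D_mod = 5.49702 yrs; C = 35.45307.
Duration effect: -5.49702 × (+0.0295) = -0.162162
Convexity effect: 0.5 × 35.45307 × (0.0295)² = +0.0154265
ΔP/P ≈ -0.162162 + 0.0154265 = -0.146736 = -14.6736%.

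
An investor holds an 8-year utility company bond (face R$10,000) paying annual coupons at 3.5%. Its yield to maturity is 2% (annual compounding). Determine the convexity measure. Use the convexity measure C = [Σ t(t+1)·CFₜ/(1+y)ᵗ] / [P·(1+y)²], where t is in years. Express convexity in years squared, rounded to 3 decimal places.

59.649

With y = 0.02:
  t   CF        PV=CF/(1+0.02)^t    t·PV        t(t+1)·PV
  1       350.00       343.1373       343.1373         686.2745
  2       350.00       336.4091       672.8181       2,018.4544
  3       350.00       329.8128       989.4385       3,957.7538
  4       350.00       323.3459     1,293.3836       6,466.9180
  5       350.00       317.0058     1,585.0289       9,510.1735
  6       350.00       310.7900     1,864.7399      13,053.1793
  7       350.00       304.6961     2,132.8724      17,062.9795
  8    10,350.00     8,833.6253    70,669.0027     636,021.0246
  Σ                 11,098.8222    79,550.4214     688,776.7577
P = 11,098.8222.
Convexity = Σ t(t+1)·PV / [P·(1+y)²] = 688,776.7577 / (11,098.8222 × 1.040400) = 59.64874.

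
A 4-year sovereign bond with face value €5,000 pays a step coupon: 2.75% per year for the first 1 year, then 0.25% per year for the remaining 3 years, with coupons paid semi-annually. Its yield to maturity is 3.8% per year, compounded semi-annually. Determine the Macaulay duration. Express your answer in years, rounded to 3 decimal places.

3.893 years

Periodic yield y = 0.019. Discount each cash flow and weight by its period:
  t   CF        PV=CF/(1+0.019)^t    t·PV
  1        68.75        67.4681        67.4681
  2        68.75        66.2101       132.4202
  3         6.25         5.9069        17.7206
  4         6.25         5.7967        23.1869
  5         6.25         5.6886        28.4432
  6         6.25         5.5826        33.4955
  7         6.25         5.4785        38.3494
  8     5,006.25     4,306.4466    34,451.5724
  Σ                  4,468.5781    34,792.6564
Price P = Σ PV = 4,468.5781.
Macaulay duration = Σ(t·PV) / P = 34,792.6564 / 4,468.5781 = 7.78607 half-year periods.
In years: 7.78607 / 2 = 3.89303 years.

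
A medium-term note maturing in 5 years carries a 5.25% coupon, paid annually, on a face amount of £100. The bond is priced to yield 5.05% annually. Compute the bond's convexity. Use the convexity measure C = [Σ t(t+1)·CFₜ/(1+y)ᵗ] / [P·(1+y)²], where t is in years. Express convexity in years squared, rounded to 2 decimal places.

With y = 0.0505:
  t   CF        PV=CF/(1+0.0505)^t    t·PV        t(t+1)·PV
  1         5.25         4.9976         4.9976           9.9952
  2         5.25         4.7574         9.5147          28.5442
  3         5.25         4.5287        13.5860          54.3441
  4         5.25         4.3110        17.2439          86.2194
  5       105.25        82.2701       411.3503       2,468.1018
  Σ                    100.8647       456.6926       2,647.2048
P = 100.8647.
Convexity = Σ t(t+1)·PV / [P·(1+y)²] = 2,647.2048 / (100.8647 × 1.103550) = 23.78243.

23.78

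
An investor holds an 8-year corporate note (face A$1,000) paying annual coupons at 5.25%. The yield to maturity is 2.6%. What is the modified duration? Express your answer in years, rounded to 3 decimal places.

Periodic yield y = 0.026. First find Macaulay duration:
  t   CF        PV=CF/(1+0.026)^t    t·PV
  1        52.50        51.1696        51.1696
  2        52.50        49.8729        99.7458
  3        52.50        48.6091       145.8272
  4        52.50        47.3773       189.5090
  5        52.50        46.1767       230.8833
  6        52.50        45.0065       270.0389
  7        52.50        43.8660       307.0618
  8     1,052.50       857.1231     6,856.9851
  Σ                  1,189.2011     8,151.2207
P = 1,189.2011; Macaulay duration = 8,151.2207 / 1,189.2011 = 6.85437 years.
Modified duration = D_Mac / (1 + y) = 6.85437 / 1.026 = 6.68067 years.

6.681 years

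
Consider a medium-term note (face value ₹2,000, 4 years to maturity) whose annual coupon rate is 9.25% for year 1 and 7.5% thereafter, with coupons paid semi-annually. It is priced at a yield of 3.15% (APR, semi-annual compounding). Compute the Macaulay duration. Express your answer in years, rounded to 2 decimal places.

3.53 years

Periodic yield y = 0.01575. Discount each cash flow and weight by its period:
  t   CF        PV=CF/(1+0.01575)^t    t·PV
  1        92.50        91.0657        91.0657
  2        92.50        89.6537       179.3073
  3        75.00        71.5650       214.6950
  4        75.00        70.4553       281.8214
  5        75.00        69.3629       346.8144
  6        75.00        68.2874       409.7241
  7        75.00        67.2285       470.5995
  8     2,075.00     1,831.1480    14,649.1842
  Σ                  2,358.7665    16,643.2117
Price P = Σ PV = 2,358.7665.
Macaulay duration = Σ(t·PV) / P = 16,643.2117 / 2,358.7665 = 7.05590 half-year periods.
In years: 7.05590 / 2 = 3.52795 years.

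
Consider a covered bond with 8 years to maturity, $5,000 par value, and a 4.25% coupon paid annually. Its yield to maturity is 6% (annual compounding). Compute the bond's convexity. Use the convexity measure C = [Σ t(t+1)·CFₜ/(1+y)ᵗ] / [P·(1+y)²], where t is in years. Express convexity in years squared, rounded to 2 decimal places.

With y = 0.06:
  t   CF        PV=CF/(1+0.06)^t    t·PV        t(t+1)·PV
  1       212.50       200.4717       200.4717         400.9434
  2       212.50       189.1242       378.2485       1,134.7455
  3       212.50       178.4191       535.2573       2,141.0292
  4       212.50       168.3199       673.2796       3,366.3981
  5       212.50       158.7924       793.9618       4,763.7709
  6       212.50       149.8041       898.8247       6,291.7728
  7       212.50       141.3246       989.2725       7,914.1797
  8     5,212.50     3,270.3870    26,163.0959     235,467.8630
  Σ                  4,456.6430    30,632.4119     261,480.7024
P = 4,456.6430.
Convexity = Σ t(t+1)·PV / [P·(1+y)²] = 261,480.7024 / (4,456.6430 × 1.123600) = 52.21798.

52.22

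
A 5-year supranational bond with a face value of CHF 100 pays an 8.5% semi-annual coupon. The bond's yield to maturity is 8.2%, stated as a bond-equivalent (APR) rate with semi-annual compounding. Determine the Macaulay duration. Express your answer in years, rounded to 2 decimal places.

4.18 years

Periodic yield y = 0.041. Discount each cash flow and weight by its period:
  t   CF        PV=CF/(1+0.041)^t    t·PV
  1         4.25         4.0826         4.0826
  2         4.25         3.9218         7.8436
  3         4.25         3.7674        11.3021
  4         4.25         3.6190        14.4759
  5         4.25         3.4764        17.3822
  6         4.25         3.3395        20.0371
  7         4.25         3.2080        22.4560
  8         4.25         3.0816        24.6532
  9         4.25         2.9603        26.6425
  10      104.25        69.7539       697.5394
  Σ                    101.2106       846.4147
Price P = Σ PV = 101.2106.
Macaulay duration = Σ(t·PV) / P = 846.4147 / 101.2106 = 8.36291 half-year periods.
In years: 8.36291 / 2 = 4.18145 years.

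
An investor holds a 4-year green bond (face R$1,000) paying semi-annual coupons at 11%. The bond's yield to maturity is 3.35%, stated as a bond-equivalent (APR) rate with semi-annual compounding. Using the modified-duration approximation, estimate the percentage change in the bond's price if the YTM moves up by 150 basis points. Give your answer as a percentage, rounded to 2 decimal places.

-5.06%

Periodic yield y = 0.01675. Modified duration first:
  t   CF        PV=CF/(1+0.01675)^t    t·PV
  1        55.00        54.0939        54.0939
  2        55.00        53.2028       106.4056
  3        55.00        52.3263       156.9789
  4        55.00        51.4643       205.8572
  5        55.00        50.6165       253.0823
  6        55.00        49.7826       298.6956
  7        55.00        48.9625       342.7374
  8     1,055.00       923.7172     7,389.7373
  Σ                  1,284.1660     8,807.5882
P = 1,284.1660; D_Mac = 6.85861 half-year periods = 3.42930 yrs; D_mod = 3.42930/(1+0.01675) = 3.37281 yrs.
ΔP/P ≈ -D_mod · Δy = -3.37281 × (+0.015) = -0.050592 = -5.0592%.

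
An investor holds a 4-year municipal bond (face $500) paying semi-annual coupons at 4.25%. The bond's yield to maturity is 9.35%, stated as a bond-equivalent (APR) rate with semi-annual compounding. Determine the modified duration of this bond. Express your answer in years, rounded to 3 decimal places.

Periodic yield y = 0.04675. First find Macaulay duration:
  t   CF        PV=CF/(1+0.04675)^t    t·PV
  1       10.625        10.1505        10.1505
  2       10.625         9.6971        19.3943
  3       10.625         9.2640        27.7921
  4       10.625         8.8503        35.4011
  5       10.625         8.4550        42.2750
  6       10.625         8.0774        48.4643
  7       10.625         7.7166        54.0165
  8      510.625       354.2895     2,834.3162
  Σ                    416.5005     3,071.8100
P = 416.5005; Macaulay duration = 3,071.8100 / 416.5005 = 7.37529 half-year periods = 3.68764 years.
Modified duration = D_Mac / (1 + y) = 3.68764 / 1.04675 = 3.52295 years.

3.523 years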